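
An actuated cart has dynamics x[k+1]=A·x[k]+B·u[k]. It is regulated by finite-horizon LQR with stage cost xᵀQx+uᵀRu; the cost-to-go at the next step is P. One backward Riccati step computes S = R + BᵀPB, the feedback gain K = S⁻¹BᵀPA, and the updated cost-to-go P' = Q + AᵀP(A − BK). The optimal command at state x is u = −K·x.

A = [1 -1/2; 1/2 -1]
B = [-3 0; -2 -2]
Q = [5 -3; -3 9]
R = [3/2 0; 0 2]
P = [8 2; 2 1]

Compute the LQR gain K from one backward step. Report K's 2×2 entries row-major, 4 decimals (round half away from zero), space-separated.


BᵀP = [-28.0000 -8.0000; -4.0000 -2.0000]
S = R + BᵀPB = [3/2 0; 0 2] + [100.0000 16.0000; 16.0000 4.0000] = [101.5000 16.0000; 16.0000 6.0000]
BᵀPA = [-32.0000 22.0000; -5.0000 4.0000]
K = S⁻¹·BᵀPA = [-0.3173 0.1926; 0.0127 0.1530]
A−BK = [0.0482 0.0779; -0.1091 -0.3088]
AᵀP(A−BK) = [0.1608 -0.0708; -0.0708 0.1501]
P' = Q + AᵀP(A−BK) = [5.1608 -3.0708; -3.0708 9.1501]
tr(P') = 14.3109

-0.3173 0.1926 0.0127 0.1530


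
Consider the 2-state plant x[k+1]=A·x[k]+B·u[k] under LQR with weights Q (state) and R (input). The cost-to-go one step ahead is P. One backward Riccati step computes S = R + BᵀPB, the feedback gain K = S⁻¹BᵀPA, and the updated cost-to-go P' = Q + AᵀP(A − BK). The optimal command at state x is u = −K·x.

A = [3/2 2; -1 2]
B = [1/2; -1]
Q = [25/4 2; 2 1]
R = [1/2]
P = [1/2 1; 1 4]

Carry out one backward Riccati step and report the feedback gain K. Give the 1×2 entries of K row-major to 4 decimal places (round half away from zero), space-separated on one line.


0.6552 -2.3448

BᵀP = [-0.7500 -3.5000]
S = R + BᵀPB = [1/2] + [3.1250] = [3.6250]
BᵀPA = [2.3750 -8.5000]
K = S⁻¹·BᵀPA = [0.6552 -2.3448]
A−BK = [1.1724 3.1724; -0.3448 -0.3448]
AᵀP(A−BK) = [0.5690 0.0690; 0.0690 6.0690]
P' = Q + AᵀP(A−BK) = [6.8190 2.0690; 2.0690 7.0690]
tr(P') = 13.8879


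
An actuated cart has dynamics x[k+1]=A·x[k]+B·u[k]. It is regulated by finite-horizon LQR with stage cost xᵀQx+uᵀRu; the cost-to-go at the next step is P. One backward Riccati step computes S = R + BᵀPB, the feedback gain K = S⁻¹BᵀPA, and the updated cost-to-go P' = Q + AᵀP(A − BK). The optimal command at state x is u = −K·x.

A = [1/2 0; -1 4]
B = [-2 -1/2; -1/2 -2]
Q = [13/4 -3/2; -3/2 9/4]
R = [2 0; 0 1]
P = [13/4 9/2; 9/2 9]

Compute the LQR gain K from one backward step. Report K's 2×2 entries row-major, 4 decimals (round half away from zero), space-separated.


-0.1698 0.0552 0.4329 -1.7673

BᵀP = [-8.7500 -13.5000; -10.6250 -20.2500]
S = R + BᵀPB = [2 0; 0 1] + [24.2500 31.3750; 31.3750 45.8125] = [26.2500 31.3750; 31.3750 46.8125]
BᵀPA = [9.1250 -54.0000; 14.9375 -81.0000]
K = S⁻¹·BᵀPA = [-0.1698 0.0552; 0.4329 -1.7673]
A−BK = [0.3769 -0.7732; -0.2191 0.4930]
AᵀP(A−BK) = [0.3956 -1.1046; -1.1046 3.8292]
P' = Q + AᵀP(A−BK) = [3.6456 -2.6046; -2.6046 6.0792]
tr(P') = 9.7248


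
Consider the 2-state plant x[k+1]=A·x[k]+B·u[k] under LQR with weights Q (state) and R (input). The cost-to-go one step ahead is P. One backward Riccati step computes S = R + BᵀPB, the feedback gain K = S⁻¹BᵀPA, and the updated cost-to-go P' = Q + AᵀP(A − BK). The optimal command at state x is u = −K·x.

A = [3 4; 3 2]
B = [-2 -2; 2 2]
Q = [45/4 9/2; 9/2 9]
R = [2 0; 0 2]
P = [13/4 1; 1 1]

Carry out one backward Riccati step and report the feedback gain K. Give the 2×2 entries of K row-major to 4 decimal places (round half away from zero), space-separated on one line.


BᵀP = [-4.5000 0.0000; -4.5000 0.0000]
S = R + BᵀPB = [2 0; 0 2] + [9.0000 9.0000; 9.0000 9.0000] = [11.0000 9.0000; 9.0000 11.0000]
BᵀPA = [-13.5000 -18.0000; -13.5000 -18.0000]
K = S⁻¹·BᵀPA = [-0.6750 -0.9000; -0.6750 -0.9000]
A−BK = [0.3000 0.4000; 5.7000 5.6000]
AᵀP(A−BK) = [38.0250 38.7000; 38.7000 39.6000]
P' = Q + AᵀP(A−BK) = [49.2750 43.2000; 43.2000 48.6000]
tr(P') = 97.8750

-0.6750 -0.9000 -0.6750 -0.9000


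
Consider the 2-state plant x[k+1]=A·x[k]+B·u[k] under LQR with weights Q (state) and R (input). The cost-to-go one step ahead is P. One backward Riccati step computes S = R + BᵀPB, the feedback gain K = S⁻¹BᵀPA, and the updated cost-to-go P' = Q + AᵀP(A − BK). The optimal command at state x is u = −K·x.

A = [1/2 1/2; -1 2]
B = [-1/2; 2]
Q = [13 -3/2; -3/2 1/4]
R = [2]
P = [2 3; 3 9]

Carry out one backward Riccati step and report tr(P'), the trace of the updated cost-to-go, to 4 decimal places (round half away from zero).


BᵀP = [5.0000 16.5000]
S = R + BᵀPB = [2] + [30.5000] = [32.5000]
BᵀPA = [-14.0000 35.5000]
K = S⁻¹·BᵀPA = [-0.4308 1.0923]
A−BK = [0.2846 1.0462; -0.1385 -0.1846]
AᵀP(A−BK) = [0.4692 -0.7077; -0.7077 3.7231]
P' = Q + AᵀP(A−BK) = [13.4692 -2.2077; -2.2077 3.9731]
tr(P') = 17.4423

17.4423


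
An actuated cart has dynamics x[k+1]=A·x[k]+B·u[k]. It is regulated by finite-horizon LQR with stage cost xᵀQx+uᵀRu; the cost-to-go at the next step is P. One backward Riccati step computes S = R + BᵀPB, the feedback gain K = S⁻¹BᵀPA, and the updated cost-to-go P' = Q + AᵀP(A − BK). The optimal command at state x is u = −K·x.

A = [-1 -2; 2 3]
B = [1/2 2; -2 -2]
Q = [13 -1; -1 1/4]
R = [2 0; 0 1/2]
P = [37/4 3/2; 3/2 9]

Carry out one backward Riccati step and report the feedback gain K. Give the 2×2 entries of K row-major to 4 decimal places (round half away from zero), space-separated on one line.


BᵀP = [1.6250 -17.2500; 15.5000 -15.0000]
S = R + BᵀPB = [2 0; 0 1/2] + [35.3125 37.7500; 37.7500 61.0000] = [37.3125 37.7500; 37.7500 61.5000]
BᵀPA = [-36.1250 -55.0000; -45.5000 -76.0000]
K = S⁻¹·BᵀPA = [-0.5796 -0.5905; -0.3841 -0.8733]
A−BK = [0.0579 0.0419; 0.0727 0.0724]
AᵀP(A−BK) = [0.8368 0.9328; 0.9328 1.1512]
P' = Q + AᵀP(A−BK) = [13.8368 -0.0672; -0.0672 1.4012]
tr(P') = 15.2380

-0.5796 -0.5905 -0.3841 -0.8733


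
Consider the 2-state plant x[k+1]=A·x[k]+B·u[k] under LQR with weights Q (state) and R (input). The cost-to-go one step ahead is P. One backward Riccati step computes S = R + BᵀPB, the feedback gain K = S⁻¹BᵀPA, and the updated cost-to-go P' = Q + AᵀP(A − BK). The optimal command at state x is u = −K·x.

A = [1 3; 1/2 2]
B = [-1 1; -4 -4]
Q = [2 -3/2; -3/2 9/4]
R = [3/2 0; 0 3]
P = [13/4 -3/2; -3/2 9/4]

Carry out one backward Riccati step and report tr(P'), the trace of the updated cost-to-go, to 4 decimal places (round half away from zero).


BᵀP = [2.7500 -7.5000; 9.2500 -10.5000]
S = R + BᵀPB = [3/2 0; 0 3] + [27.2500 32.7500; 32.7500 51.2500] = [28.7500 32.7500; 32.7500 54.2500]
BᵀPA = [-1.0000 -6.7500; 4.0000 6.7500]
K = S⁻¹·BᵀPA = [-0.3803 -1.2055; 0.3033 0.8522]
A−BK = [0.3164 0.9423; 0.1921 0.5866]
AᵀP(A−BK) = [0.7190 2.1357; 2.1357 6.3603]
P' = Q + AᵀP(A−BK) = [2.7190 0.6357; 0.6357 8.6103]
tr(P') = 11.3292

11.3292


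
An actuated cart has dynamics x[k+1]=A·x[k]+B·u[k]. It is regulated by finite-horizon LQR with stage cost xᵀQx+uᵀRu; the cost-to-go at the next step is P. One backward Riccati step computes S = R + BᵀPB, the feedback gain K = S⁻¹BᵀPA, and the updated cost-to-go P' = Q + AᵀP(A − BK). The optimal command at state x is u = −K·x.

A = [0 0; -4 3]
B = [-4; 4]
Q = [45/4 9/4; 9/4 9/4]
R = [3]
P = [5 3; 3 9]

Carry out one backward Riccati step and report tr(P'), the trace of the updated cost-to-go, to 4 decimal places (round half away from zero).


BᵀP = [-8.0000 24.0000]
S = R + BᵀPB = [3] + [128.0000] = [131.0000]
BᵀPA = [-96.0000 72.0000]
K = S⁻¹·BᵀPA = [-0.7328 0.5496]
A−BK = [-2.9313 2.1985; -1.0687 0.8015]
AᵀP(A−BK) = [73.6489 -55.2366; -55.2366 41.4275]
P' = Q + AᵀP(A−BK) = [84.8989 -52.9866; -52.9866 43.6775]
tr(P') = 128.5763

128.5763


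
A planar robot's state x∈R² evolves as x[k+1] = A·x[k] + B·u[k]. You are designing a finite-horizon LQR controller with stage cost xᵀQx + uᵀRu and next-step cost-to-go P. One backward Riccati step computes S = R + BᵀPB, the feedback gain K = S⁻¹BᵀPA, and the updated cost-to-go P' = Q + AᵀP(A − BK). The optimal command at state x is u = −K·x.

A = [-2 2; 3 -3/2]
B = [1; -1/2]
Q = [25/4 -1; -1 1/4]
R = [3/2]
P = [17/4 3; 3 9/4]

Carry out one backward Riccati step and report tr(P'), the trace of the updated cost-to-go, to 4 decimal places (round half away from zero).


9.6274

BᵀP = [2.7500 1.8750]
S = R + BᵀPB = [3/2] + [1.8125] = [3.3125]
BᵀPA = [0.1250 2.6875]
K = S⁻¹·BᵀPA = [0.0377 0.8113]
A−BK = [-2.0377 1.1887; 3.0189 -1.0943]
AᵀP(A−BK) = [1.2453 -0.2264; -0.2264 1.8821]
P' = Q + AᵀP(A−BK) = [7.4953 -1.2264; -1.2264 2.1321]
tr(P') = 9.6274


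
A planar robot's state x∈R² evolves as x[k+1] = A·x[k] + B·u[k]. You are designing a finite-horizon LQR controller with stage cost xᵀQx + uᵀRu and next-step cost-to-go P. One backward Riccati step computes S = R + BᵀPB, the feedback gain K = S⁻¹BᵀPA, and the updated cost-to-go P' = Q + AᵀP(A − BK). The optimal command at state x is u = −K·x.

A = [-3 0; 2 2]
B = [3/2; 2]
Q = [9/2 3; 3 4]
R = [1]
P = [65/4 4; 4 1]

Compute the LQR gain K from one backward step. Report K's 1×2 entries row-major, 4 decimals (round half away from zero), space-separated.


-1.2374 0.2440

BᵀP = [32.3750 8.0000]
S = R + BᵀPB = [1] + [64.5625] = [65.5625]
BᵀPA = [-81.1250 16.0000]
K = S⁻¹·BᵀPA = [-1.2374 0.2440]
A−BK = [-1.1439 -0.3661; 4.4747 1.5119]
AᵀP(A−BK) = [1.8684 -0.2021; -0.2021 0.0953]
P' = Q + AᵀP(A−BK) = [6.3684 2.7979; 2.7979 4.0953]
tr(P') = 10.4638


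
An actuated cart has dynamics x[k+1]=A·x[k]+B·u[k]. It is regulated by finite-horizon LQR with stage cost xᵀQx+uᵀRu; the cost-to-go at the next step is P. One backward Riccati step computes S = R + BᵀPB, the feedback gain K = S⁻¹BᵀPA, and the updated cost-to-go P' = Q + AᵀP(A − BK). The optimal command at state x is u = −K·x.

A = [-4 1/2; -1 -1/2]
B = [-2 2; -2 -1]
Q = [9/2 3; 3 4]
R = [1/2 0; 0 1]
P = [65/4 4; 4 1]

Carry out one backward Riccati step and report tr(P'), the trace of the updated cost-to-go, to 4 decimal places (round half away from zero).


9.6970

BᵀP = [-40.5000 -10.0000; 28.5000 7.0000]
S = R + BᵀPB = [1/2 0; 0 1] + [101.0000 -71.0000; -71.0000 50.0000] = [101.5000 -71.0000; -71.0000 51.0000]
BᵀPA = [172.0000 -15.2500; -121.0000 10.7500]
K = S⁻¹·BᵀPA = [1.3358 -0.1070; -0.5129 0.0618]
A−BK = [-0.3026 0.1624; 1.1587 -0.6522]
AᵀP(A−BK) = [1.1808 -0.1153; -0.1153 0.0161]
P' = Q + AᵀP(A−BK) = [5.6808 2.8847; 2.8847 4.0161]
tr(P') = 9.6970


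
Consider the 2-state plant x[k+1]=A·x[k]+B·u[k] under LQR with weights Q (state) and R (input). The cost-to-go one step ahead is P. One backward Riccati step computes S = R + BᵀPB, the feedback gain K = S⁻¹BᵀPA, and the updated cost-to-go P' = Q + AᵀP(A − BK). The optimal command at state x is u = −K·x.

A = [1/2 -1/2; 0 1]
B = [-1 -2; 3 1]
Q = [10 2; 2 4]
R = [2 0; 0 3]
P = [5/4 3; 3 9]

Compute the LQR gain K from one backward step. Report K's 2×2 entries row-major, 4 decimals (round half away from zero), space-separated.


BᵀP = [7.7500 24.0000; 0.5000 3.0000]
S = R + BᵀPB = [2 0; 0 3] + [64.2500 8.5000; 8.5000 2.0000] = [66.2500 8.5000; 8.5000 5.0000]
BᵀPA = [3.8750 20.1250; 0.2500 2.7500]
K = S⁻¹·BᵀPA = [0.0666 0.2983; -0.0632 0.0430]
A−BK = [0.4402 -0.1158; -0.1366 0.0623]
AᵀP(A−BK) = [0.0702 0.0210; 0.0210 0.1918]
P' = Q + AᵀP(A−BK) = [10.0702 2.0210; 2.0210 4.1918]
tr(P') = 14.2621

0.0666 0.2983 -0.0632 0.0430


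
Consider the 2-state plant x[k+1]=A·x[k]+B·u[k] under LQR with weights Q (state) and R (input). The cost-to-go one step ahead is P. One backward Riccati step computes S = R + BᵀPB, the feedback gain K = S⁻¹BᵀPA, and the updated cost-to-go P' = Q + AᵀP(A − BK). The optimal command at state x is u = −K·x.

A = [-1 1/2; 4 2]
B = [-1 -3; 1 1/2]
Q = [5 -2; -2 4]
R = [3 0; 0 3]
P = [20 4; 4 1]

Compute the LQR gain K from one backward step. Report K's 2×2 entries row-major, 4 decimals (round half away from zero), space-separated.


0.2198 0.0355 0.0104 -0.3133

BᵀP = [-16.0000 -3.0000; -58.0000 -11.5000]
S = R + BᵀPB = [3 0; 0 3] + [13.0000 46.5000; 46.5000 168.2500] = [16.0000 46.5000; 46.5000 171.2500]
BᵀPA = [4.0000 -14.0000; 12.0000 -52.0000]
K = S⁻¹·BᵀPA = [0.2198 0.0355; 0.0104 -0.3133]
A−BK = [-0.7490 -0.4044; 3.7750 2.1212]
AᵀP(A−BK) = [2.9961 1.6175; 1.6175 1.2060]
P' = Q + AᵀP(A−BK) = [7.9961 -0.3825; -0.3825 5.2060]
tr(P') = 13.2021


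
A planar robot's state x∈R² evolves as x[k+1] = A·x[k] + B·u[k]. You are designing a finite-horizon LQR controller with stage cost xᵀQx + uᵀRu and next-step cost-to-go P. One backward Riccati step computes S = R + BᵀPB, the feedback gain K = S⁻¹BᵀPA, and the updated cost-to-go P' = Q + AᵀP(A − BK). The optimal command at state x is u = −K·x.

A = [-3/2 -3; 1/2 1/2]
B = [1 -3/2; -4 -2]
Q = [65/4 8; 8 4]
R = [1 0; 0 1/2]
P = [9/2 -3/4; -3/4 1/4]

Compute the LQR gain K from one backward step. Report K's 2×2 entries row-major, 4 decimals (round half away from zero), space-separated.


-0.4553 -0.8350 0.6538 1.3462

BᵀP = [7.5000 -1.7500; -5.2500 0.6250]
S = R + BᵀPB = [1 0; 0 1/2] + [14.5000 -7.7500; -7.7500 6.6250] = [15.5000 -7.7500; -7.7500 7.1250]
BᵀPA = [-12.1250 -23.3750; 8.1875 16.0625]
K = S⁻¹·BᵀPA = [-0.4553 -0.8350; 0.6538 1.3462]
A−BK = [-0.0639 -0.1458; -0.0136 -0.1476]
AᵀP(A−BK) = [0.4382 0.8541; 0.8541 1.6721]
P' = Q + AᵀP(A−BK) = [16.6882 8.8541; 8.8541 5.6721]
tr(P') = 22.3603


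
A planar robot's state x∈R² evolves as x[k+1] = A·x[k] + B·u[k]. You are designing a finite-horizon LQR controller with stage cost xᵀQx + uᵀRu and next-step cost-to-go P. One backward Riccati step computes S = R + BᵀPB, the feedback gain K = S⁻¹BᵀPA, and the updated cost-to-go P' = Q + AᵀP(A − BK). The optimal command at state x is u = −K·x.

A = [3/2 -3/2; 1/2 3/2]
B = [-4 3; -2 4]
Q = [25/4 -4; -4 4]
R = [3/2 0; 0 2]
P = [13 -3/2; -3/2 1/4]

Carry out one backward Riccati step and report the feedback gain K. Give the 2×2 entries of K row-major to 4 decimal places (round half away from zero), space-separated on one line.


BᵀP = [-49.0000 5.5000; 33.0000 -3.5000]
S = R + BᵀPB = [3/2 0; 0 2] + [185.0000 -125.0000; -125.0000 85.0000] = [186.5000 -125.0000; -125.0000 87.0000]
BᵀPA = [-70.7500 81.7500; 47.7500 -54.7500]
K = S⁻¹·BᵀPA = [-0.3106 0.4471; 0.1026 0.0131]
A−BK = [-0.0502 0.2492; -0.5316 2.3418]
AᵀP(A−BK) = [0.1891 -0.3044; -0.3044 0.7278]
P' = Q + AᵀP(A−BK) = [6.4391 -4.3044; -4.3044 4.7278]
tr(P') = 11.1669

-0.3106 0.4471 0.1026 0.0131


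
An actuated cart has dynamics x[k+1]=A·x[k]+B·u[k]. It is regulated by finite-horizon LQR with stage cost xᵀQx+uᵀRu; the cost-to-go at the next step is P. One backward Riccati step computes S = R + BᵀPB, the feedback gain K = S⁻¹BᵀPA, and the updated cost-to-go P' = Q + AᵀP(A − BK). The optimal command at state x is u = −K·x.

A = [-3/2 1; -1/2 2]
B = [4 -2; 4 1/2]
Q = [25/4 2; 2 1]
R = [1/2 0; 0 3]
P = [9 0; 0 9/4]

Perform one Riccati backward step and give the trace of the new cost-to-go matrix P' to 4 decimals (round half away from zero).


BᵀP = [36.0000 9.0000; -18.0000 1.1250]
S = R + BᵀPB = [1/2 0; 0 3] + [180.0000 -67.5000; -67.5000 36.5625] = [180.5000 -67.5000; -67.5000 39.5625]
BᵀPA = [-58.5000 54.0000; 26.4375 -15.7500]
K = S⁻¹·BᵀPA = [-0.2050 0.4152; 0.3185 0.3103]
A−BK = [-0.0430 -0.0402; 0.1607 0.1840]
AᵀP(A−BK) = [0.4001 0.3361; 0.3361 0.4658]
P' = Q + AᵀP(A−BK) = [6.6501 2.3361; 2.3361 1.4658]
tr(P') = 8.1159

8.1159


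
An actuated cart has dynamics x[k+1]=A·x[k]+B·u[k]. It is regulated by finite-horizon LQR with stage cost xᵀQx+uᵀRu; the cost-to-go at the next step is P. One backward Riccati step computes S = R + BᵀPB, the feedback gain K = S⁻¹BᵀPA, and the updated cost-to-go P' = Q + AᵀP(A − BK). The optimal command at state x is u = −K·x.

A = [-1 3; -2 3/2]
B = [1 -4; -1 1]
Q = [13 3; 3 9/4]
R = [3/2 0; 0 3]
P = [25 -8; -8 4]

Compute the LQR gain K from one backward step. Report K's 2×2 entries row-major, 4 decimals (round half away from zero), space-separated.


0.8108 -0.6255 0.3243 -0.7645

BᵀP = [33.0000 -12.0000; -108.0000 36.0000]
S = R + BᵀPB = [3/2 0; 0 3] + [45.0000 -144.0000; -144.0000 468.0000] = [46.5000 -144.0000; -144.0000 471.0000]
BᵀPA = [-9.0000 81.0000; 36.0000 -270.0000]
K = S⁻¹·BᵀPA = [0.8108 -0.6255; 0.3243 -0.7645]
A−BK = [-0.5135 0.5676; -1.5135 1.6390]
AᵀP(A−BK) = [4.6216 -5.1081; -5.1081 6.2548]
P' = Q + AᵀP(A−BK) = [17.6216 -2.1081; -2.1081 8.5048]
tr(P') = 26.1264


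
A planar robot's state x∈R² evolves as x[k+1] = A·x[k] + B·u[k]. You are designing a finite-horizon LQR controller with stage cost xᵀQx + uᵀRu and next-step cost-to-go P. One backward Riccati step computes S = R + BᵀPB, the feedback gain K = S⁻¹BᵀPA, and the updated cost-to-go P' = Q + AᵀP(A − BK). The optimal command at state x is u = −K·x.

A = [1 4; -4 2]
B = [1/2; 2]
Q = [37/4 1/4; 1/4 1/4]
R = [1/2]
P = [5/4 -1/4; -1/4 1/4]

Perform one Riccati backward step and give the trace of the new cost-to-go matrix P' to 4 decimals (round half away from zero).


BᵀP = [0.1250 0.3750]
S = R + BᵀPB = [1/2] + [0.8125] = [1.3125]
BᵀPA = [-1.3750 1.2500]
K = S⁻¹·BᵀPA = [-1.0476 0.9524]
A−BK = [1.5238 3.5238; -1.9048 0.0952]
AᵀP(A−BK) = [5.8095 7.8095; 7.8095 15.8095]
P' = Q + AᵀP(A−BK) = [15.0595 8.0595; 8.0595 16.0595]
tr(P') = 31.1190

31.1190


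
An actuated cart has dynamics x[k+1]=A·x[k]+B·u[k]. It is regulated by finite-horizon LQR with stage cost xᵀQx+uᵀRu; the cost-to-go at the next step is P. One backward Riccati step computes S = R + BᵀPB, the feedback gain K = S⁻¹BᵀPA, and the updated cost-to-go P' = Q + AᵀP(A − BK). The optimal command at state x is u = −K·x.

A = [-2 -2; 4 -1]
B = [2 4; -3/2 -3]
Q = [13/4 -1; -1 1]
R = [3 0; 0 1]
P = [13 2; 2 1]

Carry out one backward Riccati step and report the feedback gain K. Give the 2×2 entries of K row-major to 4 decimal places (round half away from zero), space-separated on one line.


-0.0652 -0.0878 -0.3911 -0.5269

BᵀP = [23.0000 2.5000; 46.0000 5.0000]
S = R + BᵀPB = [3 0; 0 1] + [42.2500 84.5000; 84.5000 169.0000] = [45.2500 84.5000; 84.5000 170.0000]
BᵀPA = [-36.0000 -48.5000; -72.0000 -97.0000]
K = S⁻¹·BᵀPA = [-0.0652 -0.0878; -0.3911 -0.5269]
A−BK = [-0.3051 0.2834; 2.7288 -2.7125]
AᵀP(A−BK) = [5.4921 -5.1010; -5.1010 5.6279]
P' = Q + AᵀP(A−BK) = [8.7421 -6.1010; -6.1010 6.6279]
tr(P') = 15.3700


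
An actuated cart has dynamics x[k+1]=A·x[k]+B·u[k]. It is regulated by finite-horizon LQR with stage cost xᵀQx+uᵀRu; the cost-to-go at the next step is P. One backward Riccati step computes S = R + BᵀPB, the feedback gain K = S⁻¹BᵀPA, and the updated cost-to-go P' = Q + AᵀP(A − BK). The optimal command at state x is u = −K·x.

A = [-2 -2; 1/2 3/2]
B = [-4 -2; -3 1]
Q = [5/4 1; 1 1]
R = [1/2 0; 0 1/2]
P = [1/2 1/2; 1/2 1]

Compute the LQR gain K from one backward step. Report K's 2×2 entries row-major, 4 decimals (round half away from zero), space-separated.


0.1180 -0.0683 0.5093 0.7578

BᵀP = [-3.5000 -5.0000; -0.5000 0.0000]
S = R + BᵀPB = [1/2 0; 0 1/2] + [29.0000 2.0000; 2.0000 1.0000] = [29.5000 2.0000; 2.0000 1.5000]
BᵀPA = [4.5000 -0.5000; 1.0000 1.0000]
K = S⁻¹·BᵀPA = [0.1180 -0.0683; 0.5093 0.7578]
A−BK = [-0.5093 -0.7578; 0.3447 0.5373]
AᵀP(A−BK) = [0.2096 0.2997; 0.2997 0.4581]
P' = Q + AᵀP(A−BK) = [1.4596 1.2997; 1.2997 1.4581]
tr(P') = 2.9177


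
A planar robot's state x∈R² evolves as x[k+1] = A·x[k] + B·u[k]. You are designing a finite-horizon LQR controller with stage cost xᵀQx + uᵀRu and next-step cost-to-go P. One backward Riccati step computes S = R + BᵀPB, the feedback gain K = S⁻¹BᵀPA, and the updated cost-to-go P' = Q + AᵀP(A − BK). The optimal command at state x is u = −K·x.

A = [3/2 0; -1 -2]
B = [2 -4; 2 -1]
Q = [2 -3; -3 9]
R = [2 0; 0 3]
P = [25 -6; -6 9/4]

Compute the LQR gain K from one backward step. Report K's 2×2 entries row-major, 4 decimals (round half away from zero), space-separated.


-0.2919 -0.5699 -0.5736 -0.3523

BᵀP = [38.0000 -7.5000; -94.0000 21.7500]
S = R + BᵀPB = [2 0; 0 3] + [61.0000 -144.5000; -144.5000 354.2500] = [63.0000 -144.5000; -144.5000 357.2500]
BᵀPA = [64.5000 15.0000; -162.7500 -43.5000]
K = S⁻¹·BᵀPA = [-0.2919 -0.5699; -0.5736 -0.3523]
A−BK = [-0.2107 -0.2693; -0.9899 -1.2124]
AᵀP(A−BK) = [1.9692 1.9256; 1.9256 2.2244]
P' = Q + AᵀP(A−BK) = [3.9692 -1.0744; -1.0744 11.2244]
tr(P') = 15.1936


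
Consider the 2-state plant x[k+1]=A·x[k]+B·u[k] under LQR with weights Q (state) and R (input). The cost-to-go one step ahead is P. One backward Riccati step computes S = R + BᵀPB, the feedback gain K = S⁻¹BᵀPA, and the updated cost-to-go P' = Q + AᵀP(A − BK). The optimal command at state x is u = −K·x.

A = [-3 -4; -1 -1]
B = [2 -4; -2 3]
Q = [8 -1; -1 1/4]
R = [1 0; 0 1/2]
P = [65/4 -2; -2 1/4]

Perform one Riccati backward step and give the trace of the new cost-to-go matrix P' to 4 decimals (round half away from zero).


BᵀP = [36.5000 -4.5000; -71.0000 8.7500]
S = R + BᵀPB = [1 0; 0 1/2] + [82.0000 -159.5000; -159.5000 310.2500] = [83.0000 -159.5000; -159.5000 310.7500]
BᵀPA = [-105.0000 -141.5000; 204.2500 275.2500]
K = S⁻¹·BᵀPA = [-0.1445 -0.1953; 0.5831 0.7855]
A−BK = [-0.3786 -0.4673; -3.0384 -3.7472]
AᵀP(A−BK) = [0.2267 0.3015; 0.3015 0.4013]
P' = Q + AᵀP(A−BK) = [8.2267 -0.6985; -0.6985 0.6513]
tr(P') = 8.8780

8.8780


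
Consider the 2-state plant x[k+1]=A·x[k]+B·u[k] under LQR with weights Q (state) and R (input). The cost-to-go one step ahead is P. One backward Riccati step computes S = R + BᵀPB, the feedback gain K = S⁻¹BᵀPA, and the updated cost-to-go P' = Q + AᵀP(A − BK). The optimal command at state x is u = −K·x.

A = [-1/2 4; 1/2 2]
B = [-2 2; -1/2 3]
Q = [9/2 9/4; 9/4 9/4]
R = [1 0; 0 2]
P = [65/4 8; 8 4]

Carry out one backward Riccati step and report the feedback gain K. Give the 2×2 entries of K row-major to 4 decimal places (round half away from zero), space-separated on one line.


BᵀP = [-36.5000 -18.0000; 56.5000 28.0000]
S = R + BᵀPB = [1 0; 0 2] + [82.0000 -127.0000; -127.0000 197.0000] = [83.0000 -127.0000; -127.0000 199.0000]
BᵀPA = [9.2500 -182.0000; -14.2500 282.0000]
K = S⁻¹·BᵀPA = [0.0799 -1.0412; -0.0206 0.7526]
A−BK = [-0.2990 0.4124; 0.6018 -0.7784]
AᵀP(A−BK) = [0.0296 -0.1443; -0.1443 2.2680]
P' = Q + AᵀP(A−BK) = [4.5296 2.1057; 2.1057 4.5180]
tr(P') = 9.0477

0.0799 -1.0412 -0.0206 0.7526


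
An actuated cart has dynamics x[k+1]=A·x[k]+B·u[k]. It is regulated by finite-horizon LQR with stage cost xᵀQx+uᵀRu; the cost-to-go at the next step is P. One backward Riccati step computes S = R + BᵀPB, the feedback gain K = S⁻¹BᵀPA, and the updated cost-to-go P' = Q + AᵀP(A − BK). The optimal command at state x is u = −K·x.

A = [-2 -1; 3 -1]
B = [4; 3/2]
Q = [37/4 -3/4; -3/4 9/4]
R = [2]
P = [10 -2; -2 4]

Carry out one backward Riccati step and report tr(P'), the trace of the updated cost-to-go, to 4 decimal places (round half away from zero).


69.6293

BᵀP = [37.0000 -2.0000]
S = R + BᵀPB = [2] + [145.0000] = [147.0000]
BᵀPA = [-80.0000 -35.0000]
K = S⁻¹·BᵀPA = [-0.5442 -0.2381]
A−BK = [0.1769 -0.0476; 3.8163 -0.6429]
AᵀP(A−BK) = [56.4626 -9.0476; -9.0476 1.6667]
P' = Q + AᵀP(A−BK) = [65.7126 -9.7976; -9.7976 3.9167]
tr(P') = 69.6293


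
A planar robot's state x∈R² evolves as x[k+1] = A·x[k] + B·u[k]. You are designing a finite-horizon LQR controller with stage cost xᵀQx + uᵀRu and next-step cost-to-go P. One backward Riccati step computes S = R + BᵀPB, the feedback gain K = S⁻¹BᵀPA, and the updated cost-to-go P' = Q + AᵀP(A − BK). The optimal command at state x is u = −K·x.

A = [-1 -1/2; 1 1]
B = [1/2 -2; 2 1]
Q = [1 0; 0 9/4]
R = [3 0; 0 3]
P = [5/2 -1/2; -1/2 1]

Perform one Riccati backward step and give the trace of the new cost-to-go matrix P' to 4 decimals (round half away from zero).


BᵀP = [0.2500 1.7500; -5.5000 2.0000]
S = R + BᵀPB = [3 0; 0 3] + [3.6250 1.2500; 1.2500 13.0000] = [6.6250 1.2500; 1.2500 16.0000]
BᵀPA = [1.5000 1.6250; 7.5000 4.7500]
K = S⁻¹·BᵀPA = [0.1400 0.1921; 0.4578 0.2819]
A−BK = [-0.1544 -0.0323; 0.2621 0.3339]
AᵀP(A−BK) = [0.8564 0.5978; 0.5978 0.4740]
P' = Q + AᵀP(A−BK) = [1.8564 0.5978; 0.5978 2.7240]
tr(P') = 4.5803

4.5803


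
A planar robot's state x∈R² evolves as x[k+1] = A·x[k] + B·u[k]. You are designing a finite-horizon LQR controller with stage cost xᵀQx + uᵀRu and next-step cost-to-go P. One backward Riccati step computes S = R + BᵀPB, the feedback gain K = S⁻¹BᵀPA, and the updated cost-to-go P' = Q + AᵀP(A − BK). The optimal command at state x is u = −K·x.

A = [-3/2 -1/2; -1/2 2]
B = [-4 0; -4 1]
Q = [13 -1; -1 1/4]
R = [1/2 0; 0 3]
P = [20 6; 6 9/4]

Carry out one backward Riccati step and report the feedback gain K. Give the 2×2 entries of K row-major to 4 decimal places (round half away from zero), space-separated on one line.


0.3192 -0.0134 0.0776 0.2015

BᵀP = [-104.0000 -33.0000; 6.0000 2.2500]
S = R + BᵀPB = [1/2 0; 0 3] + [548.0000 -33.0000; -33.0000 2.2500] = [548.5000 -33.0000; -33.0000 5.2500]
BᵀPA = [172.5000 -14.0000; -10.1250 1.5000]
K = S⁻¹·BᵀPA = [0.3192 -0.0134; 0.0776 0.2015]
A−BK = [-0.2234 -0.5536; 0.6991 1.7449]
AᵀP(A−BK) = [0.2926 0.6019; 0.6019 1.5102]
P' = Q + AᵀP(A−BK) = [13.2926 -0.3981; -0.3981 1.7602]
tr(P') = 15.0528


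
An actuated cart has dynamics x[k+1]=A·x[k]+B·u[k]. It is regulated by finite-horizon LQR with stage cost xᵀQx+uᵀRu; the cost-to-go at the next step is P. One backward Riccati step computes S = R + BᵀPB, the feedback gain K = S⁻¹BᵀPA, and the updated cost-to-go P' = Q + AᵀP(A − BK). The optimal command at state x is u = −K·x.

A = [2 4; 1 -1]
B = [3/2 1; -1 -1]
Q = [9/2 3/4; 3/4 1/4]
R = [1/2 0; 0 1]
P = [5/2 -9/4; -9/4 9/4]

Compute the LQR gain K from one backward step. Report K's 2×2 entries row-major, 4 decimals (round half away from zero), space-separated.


0.3629 1.5318 0.0762 0.5554

BᵀP = [6.0000 -5.6250; 4.7500 -4.5000]
S = R + BᵀPB = [1/2 0; 0 1] + [14.6250 11.6250; 11.6250 9.2500] = [15.1250 11.6250; 11.6250 10.2500]
BᵀPA = [6.3750 29.6250; 5.0000 23.5000]
K = S⁻¹·BᵀPA = [0.3629 1.5318; 0.0762 0.5554]
A−BK = [1.3794 1.1469; 1.4391 1.0872]
AᵀP(A−BK) = [0.5554 0.7078; 0.7078 1.8185]
P' = Q + AᵀP(A−BK) = [5.0554 1.4578; 1.4578 2.0685]
tr(P') = 7.1239


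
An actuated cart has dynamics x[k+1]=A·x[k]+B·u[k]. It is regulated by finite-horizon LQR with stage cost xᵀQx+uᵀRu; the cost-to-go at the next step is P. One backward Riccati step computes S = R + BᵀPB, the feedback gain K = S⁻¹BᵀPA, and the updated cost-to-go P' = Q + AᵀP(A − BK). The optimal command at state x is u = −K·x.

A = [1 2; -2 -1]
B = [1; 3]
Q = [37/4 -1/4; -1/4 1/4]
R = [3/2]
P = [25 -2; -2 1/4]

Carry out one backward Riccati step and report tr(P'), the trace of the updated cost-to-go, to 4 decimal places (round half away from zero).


BᵀP = [19.0000 -1.2500]
S = R + BᵀPB = [3/2] + [15.2500] = [16.7500]
BᵀPA = [21.5000 39.2500]
K = S⁻¹·BᵀPA = [1.2836 2.3433]
A−BK = [-0.2836 -0.3433; -5.8507 -8.0299]
AᵀP(A−BK) = [6.4030 10.1194; 10.1194 16.2761]
P' = Q + AᵀP(A−BK) = [15.6530 9.8694; 9.8694 16.5261]
tr(P') = 32.1791

32.1791


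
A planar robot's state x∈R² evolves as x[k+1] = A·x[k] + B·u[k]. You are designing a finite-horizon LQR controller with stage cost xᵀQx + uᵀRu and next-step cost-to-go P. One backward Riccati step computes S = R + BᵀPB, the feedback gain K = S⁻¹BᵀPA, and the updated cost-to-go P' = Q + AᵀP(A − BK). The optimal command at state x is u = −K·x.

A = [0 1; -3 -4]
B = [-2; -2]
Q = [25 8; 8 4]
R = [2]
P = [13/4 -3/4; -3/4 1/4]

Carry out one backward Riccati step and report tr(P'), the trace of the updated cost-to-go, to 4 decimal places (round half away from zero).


35.5000

BᵀP = [-5.0000 1.0000]
S = R + BᵀPB = [2] + [8.0000] = [10.0000]
BᵀPA = [-3.0000 -9.0000]
K = S⁻¹·BᵀPA = [-0.3000 -0.9000]
A−BK = [-0.6000 -0.8000; -3.6000 -5.8000]
AᵀP(A−BK) = [1.3500 2.5500; 2.5500 5.1500]
P' = Q + AᵀP(A−BK) = [26.3500 10.5500; 10.5500 9.1500]
tr(P') = 35.5000


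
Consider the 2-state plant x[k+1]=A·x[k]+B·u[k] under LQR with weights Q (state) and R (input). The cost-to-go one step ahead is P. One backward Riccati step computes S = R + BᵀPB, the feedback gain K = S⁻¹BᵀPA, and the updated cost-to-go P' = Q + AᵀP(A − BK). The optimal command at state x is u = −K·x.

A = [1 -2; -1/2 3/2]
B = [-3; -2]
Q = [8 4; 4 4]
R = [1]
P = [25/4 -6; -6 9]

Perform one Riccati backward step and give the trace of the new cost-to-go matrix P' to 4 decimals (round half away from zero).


BᵀP = [-6.7500 0.0000]
S = R + BᵀPB = [1] + [20.2500] = [21.2500]
BᵀPA = [-6.7500 13.5000]
K = S⁻¹·BᵀPA = [-0.3176 0.6353]
A−BK = [0.0471 -0.0941; -1.1353 2.7706]
AᵀP(A−BK) = [12.3559 -29.9618; -29.9618 72.6735]
P' = Q + AᵀP(A−BK) = [20.3559 -25.9618; -25.9618 76.6735]
tr(P') = 97.0294

97.0294


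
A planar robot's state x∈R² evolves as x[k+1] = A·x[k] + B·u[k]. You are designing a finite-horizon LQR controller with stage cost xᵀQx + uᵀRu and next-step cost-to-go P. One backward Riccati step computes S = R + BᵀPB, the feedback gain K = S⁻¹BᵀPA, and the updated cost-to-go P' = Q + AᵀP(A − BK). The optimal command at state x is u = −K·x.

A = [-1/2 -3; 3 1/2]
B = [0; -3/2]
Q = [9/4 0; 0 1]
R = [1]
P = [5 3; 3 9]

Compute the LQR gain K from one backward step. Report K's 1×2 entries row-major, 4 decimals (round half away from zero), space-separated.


BᵀP = [-4.5000 -13.5000]
S = R + BᵀPB = [1] + [20.2500] = [21.2500]
BᵀPA = [-38.2500 6.7500]
K = S⁻¹·BᵀPA = [-1.8000 0.3176]
A−BK = [-0.5000 -3.0000; 0.3000 0.9765]
AᵀP(A−BK) = [4.4000 5.4000; 5.4000 36.1059]
P' = Q + AᵀP(A−BK) = [6.6500 5.4000; 5.4000 37.1059]
tr(P') = 43.7559

-1.8000 0.3176


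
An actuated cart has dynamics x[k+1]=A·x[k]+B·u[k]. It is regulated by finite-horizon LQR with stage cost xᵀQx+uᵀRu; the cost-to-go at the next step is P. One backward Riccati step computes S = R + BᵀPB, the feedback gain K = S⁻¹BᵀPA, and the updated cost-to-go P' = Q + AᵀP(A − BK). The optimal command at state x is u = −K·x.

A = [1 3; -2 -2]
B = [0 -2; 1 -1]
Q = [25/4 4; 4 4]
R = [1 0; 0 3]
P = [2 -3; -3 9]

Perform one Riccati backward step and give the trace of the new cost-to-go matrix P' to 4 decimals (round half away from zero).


29.3486

BᵀP = [-3.0000 9.0000; -1.0000 -3.0000]
S = R + BᵀPB = [1 0; 0 3] + [9.0000 -3.0000; -3.0000 5.0000] = [10.0000 -3.0000; -3.0000 8.0000]
BᵀPA = [-21.0000 -27.0000; 5.0000 3.0000]
K = S⁻¹·BᵀPA = [-2.1549 -2.9155; -0.1831 -0.7183]
A−BK = [0.6338 1.5634; -0.0282 0.1972]
AᵀP(A−BK) = [5.6620 8.3662; 8.3662 13.4366]
P' = Q + AᵀP(A−BK) = [11.9120 12.3662; 12.3662 17.4366]
tr(P') = 29.3486


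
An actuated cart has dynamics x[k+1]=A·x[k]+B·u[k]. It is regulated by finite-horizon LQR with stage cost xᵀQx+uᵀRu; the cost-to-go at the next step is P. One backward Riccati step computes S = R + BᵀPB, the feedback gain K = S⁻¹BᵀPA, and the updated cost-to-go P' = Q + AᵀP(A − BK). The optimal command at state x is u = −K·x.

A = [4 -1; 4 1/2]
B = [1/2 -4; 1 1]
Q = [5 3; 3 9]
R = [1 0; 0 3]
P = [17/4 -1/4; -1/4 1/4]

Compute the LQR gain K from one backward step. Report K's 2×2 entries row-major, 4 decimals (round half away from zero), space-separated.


1.1791 -0.0097 -0.7550 0.2431

BᵀP = [1.8750 0.1250; -17.2500 1.2500]
S = R + BᵀPB = [1 0; 0 3] + [1.0625 -7.3750; -7.3750 70.2500] = [2.0625 -7.3750; -7.3750 73.2500]
BᵀPA = [8.0000 -1.8125; -64.0000 17.8750]
K = S⁻¹·BᵀPA = [1.1791 -0.0097; -0.7550 0.2431]
A−BK = [0.3904 -0.0229; 3.5760 0.2666]
AᵀP(A−BK) = [6.2469 -0.3672; -0.3672 0.2004]
P' = Q + AᵀP(A−BK) = [11.2469 2.6328; 2.6328 9.2004]
tr(P') = 20.4473


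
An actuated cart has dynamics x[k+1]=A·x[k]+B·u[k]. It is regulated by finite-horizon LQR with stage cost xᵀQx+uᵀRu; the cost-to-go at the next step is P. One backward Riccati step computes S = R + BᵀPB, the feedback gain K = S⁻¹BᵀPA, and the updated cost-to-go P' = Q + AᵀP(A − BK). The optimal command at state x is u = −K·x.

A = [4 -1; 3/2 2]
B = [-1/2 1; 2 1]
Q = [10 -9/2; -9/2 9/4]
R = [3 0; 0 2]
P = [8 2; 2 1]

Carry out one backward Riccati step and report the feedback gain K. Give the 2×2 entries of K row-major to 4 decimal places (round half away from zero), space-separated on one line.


-0.2973 0.4595 2.9865 -0.2973

BᵀP = [0.0000 1.0000; 10.0000 3.0000]
S = R + BᵀPB = [3 0; 0 2] + [2.0000 1.0000; 1.0000 13.0000] = [5.0000 1.0000; 1.0000 15.0000]
BᵀPA = [1.5000 2.0000; 44.5000 -4.0000]
K = S⁻¹·BᵀPA = [-0.2973 0.4595; 2.9865 -0.2973]
A−BK = [0.8649 -0.4730; -0.8919 1.3784]
AᵀP(A−BK) = [21.7973 -3.4595; -3.4595 1.8919]
P' = Q + AᵀP(A−BK) = [31.7973 -7.9595; -7.9595 4.1419]
tr(P') = 35.9392


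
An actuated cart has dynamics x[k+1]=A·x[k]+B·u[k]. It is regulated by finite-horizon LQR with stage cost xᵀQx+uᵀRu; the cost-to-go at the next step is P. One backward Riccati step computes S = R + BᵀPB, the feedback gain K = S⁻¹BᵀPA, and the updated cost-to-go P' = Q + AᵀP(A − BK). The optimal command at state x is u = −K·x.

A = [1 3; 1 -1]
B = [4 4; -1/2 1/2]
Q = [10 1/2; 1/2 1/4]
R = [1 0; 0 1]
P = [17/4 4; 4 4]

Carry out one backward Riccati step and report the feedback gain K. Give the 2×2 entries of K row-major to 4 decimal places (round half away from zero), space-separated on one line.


BᵀP = [15.0000 14.0000; 19.0000 18.0000]
S = R + BᵀPB = [1 0; 0 1] + [53.0000 67.0000; 67.0000 85.0000] = [54.0000 67.0000; 67.0000 86.0000]
BᵀPA = [29.0000 31.0000; 37.0000 39.0000]
K = S⁻¹·BᵀPA = [0.0968 0.3419; 0.3548 0.1871]
A−BK = [-0.8065 0.8839; 0.8710 -0.9226]
AᵀP(A−BK) = [0.3145 -0.0887; -0.0887 0.3532]
P' = Q + AᵀP(A−BK) = [10.3145 0.4113; 0.4113 0.6032]
tr(P') = 10.9177

0.0968 0.3419 0.3548 0.1871


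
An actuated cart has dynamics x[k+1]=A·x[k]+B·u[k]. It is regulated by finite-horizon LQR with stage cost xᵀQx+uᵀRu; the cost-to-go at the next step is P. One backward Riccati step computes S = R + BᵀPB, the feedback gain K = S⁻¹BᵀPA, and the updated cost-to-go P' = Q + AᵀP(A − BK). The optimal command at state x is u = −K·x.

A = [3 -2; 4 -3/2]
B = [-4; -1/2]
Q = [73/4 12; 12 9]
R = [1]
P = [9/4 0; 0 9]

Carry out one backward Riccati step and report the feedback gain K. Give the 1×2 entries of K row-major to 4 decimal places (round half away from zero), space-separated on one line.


BᵀP = [-9.0000 -4.5000]
S = R + BᵀPB = [1] + [38.2500] = [39.2500]
BᵀPA = [-45.0000 24.7500]
K = S⁻¹·BᵀPA = [-1.1465 0.6306]
A−BK = [-1.5860 0.5223; 3.4268 -1.1847]
AᵀP(A−BK) = [112.6576 -39.1242; -39.1242 13.6433]
P' = Q + AᵀP(A−BK) = [130.9076 -27.1242; -27.1242 22.6433]
tr(P') = 153.5510

-1.1465 0.6306


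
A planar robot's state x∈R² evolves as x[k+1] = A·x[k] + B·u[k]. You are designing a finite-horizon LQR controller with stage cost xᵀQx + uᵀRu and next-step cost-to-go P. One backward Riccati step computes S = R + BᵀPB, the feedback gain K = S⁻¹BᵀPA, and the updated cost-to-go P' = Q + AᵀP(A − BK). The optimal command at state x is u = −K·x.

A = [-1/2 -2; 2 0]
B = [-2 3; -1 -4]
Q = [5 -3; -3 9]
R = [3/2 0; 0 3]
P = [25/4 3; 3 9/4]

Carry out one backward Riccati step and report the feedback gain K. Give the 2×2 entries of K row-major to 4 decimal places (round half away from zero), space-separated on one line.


-0.3254 0.7037 -0.3341 -0.1720

BᵀP = [-15.5000 -8.2500; 6.7500 0.0000]
S = R + BᵀPB = [3/2 0; 0 3] + [39.2500 -13.5000; -13.5000 20.2500] = [40.7500 -13.5000; -13.5000 23.2500]
BᵀPA = [-8.7500 31.0000; -3.3750 -13.5000]
K = S⁻¹·BᵀPA = [-0.3254 0.7037; -0.3341 -0.1720]
A−BK = [-0.1485 -0.0765; 0.3382 0.0157]
AᵀP(A−BK) = [0.5875 -0.1728; -0.1728 0.8616]
P' = Q + AᵀP(A−BK) = [5.5875 -3.1728; -3.1728 9.8616]
tr(P') = 15.4491


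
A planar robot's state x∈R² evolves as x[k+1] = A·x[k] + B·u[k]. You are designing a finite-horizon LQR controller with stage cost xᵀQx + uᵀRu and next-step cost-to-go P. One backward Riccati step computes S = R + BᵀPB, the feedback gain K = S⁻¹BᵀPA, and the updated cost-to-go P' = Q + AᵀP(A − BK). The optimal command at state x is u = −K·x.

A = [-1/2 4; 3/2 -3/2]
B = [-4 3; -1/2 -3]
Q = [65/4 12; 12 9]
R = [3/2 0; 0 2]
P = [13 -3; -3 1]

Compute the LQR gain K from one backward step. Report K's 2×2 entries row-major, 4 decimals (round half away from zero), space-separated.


-0.0552 -0.6049 -0.2872 0.5357

BᵀP = [-50.5000 11.5000; 48.0000 -12.0000]
S = R + BᵀPB = [3/2 0; 0 2] + [196.2500 -186.0000; -186.0000 180.0000] = [197.7500 -186.0000; -186.0000 182.0000]
BᵀPA = [42.5000 -219.2500; -42.0000 210.0000]
K = S⁻¹·BᵀPA = [-0.0552 -0.6049; -0.2872 0.5357]
A−BK = [0.1407 -0.0265; 0.6108 -0.1954]
AᵀP(A−BK) = [0.2843 -0.2944; -0.2944 1.1389]
P' = Q + AᵀP(A−BK) = [16.5343 11.7056; 11.7056 10.1389]
tr(P') = 26.6733


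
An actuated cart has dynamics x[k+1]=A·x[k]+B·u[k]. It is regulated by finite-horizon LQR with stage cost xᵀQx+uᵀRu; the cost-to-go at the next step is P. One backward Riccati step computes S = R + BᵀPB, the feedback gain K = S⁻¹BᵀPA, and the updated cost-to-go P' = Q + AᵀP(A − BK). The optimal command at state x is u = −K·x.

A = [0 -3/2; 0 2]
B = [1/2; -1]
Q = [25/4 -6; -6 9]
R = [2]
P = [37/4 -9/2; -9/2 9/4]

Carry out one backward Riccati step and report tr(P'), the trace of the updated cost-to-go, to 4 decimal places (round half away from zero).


BᵀP = [9.1250 -4.5000]
S = R + BᵀPB = [2] + [9.0625] = [11.0625]
BᵀPA = [0.0000 -22.6875]
K = S⁻¹·BᵀPA = [0.0000 -2.0508]
A−BK = [0.0000 -0.4746; 0.0000 -0.0508]
AᵀP(A−BK) = [0.0000 0.0000; 0.0000 10.2839]
P' = Q + AᵀP(A−BK) = [6.2500 -6.0000; -6.0000 19.2839]
tr(P') = 25.5339

25.5339


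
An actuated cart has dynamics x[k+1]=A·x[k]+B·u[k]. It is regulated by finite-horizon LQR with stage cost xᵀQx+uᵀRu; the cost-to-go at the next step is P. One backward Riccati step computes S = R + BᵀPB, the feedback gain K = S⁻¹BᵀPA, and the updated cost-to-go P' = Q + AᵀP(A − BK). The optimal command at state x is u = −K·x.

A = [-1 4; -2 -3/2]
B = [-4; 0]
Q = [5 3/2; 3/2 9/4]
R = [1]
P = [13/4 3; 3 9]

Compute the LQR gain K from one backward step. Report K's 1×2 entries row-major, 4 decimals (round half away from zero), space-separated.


BᵀP = [-13.0000 -12.0000]
S = R + BᵀPB = [1] + [52.0000] = [53.0000]
BᵀPA = [37.0000 -34.0000]
K = S⁻¹·BᵀPA = [0.6981 -0.6415]
A−BK = [1.7925 1.4340; -2.0000 -1.5000]
AᵀP(A−BK) = [25.4198 18.2358; 18.2358 14.4387]
P' = Q + AᵀP(A−BK) = [30.4198 19.7358; 19.7358 16.6887]
tr(P') = 47.1085

0.6981 -0.6415


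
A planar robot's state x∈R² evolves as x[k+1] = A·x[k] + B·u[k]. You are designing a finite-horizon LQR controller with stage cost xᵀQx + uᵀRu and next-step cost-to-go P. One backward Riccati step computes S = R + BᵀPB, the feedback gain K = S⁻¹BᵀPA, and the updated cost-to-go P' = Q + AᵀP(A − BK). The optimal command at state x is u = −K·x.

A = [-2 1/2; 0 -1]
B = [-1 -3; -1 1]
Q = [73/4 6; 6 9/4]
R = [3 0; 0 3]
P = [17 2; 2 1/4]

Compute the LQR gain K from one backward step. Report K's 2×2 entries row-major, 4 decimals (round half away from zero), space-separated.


BᵀP = [-19.0000 -2.2500; -49.0000 -5.7500]
S = R + BᵀPB = [3 0; 0 3] + [21.2500 54.7500; 54.7500 141.2500] = [24.2500 54.7500; 54.7500 144.2500]
BᵀPA = [38.0000 -7.2500; 98.0000 -18.7500]
K = S⁻¹·BᵀPA = [0.2318 -0.0385; 0.5914 -0.1154]
A−BK = [0.0060 0.1154; -0.3596 -0.9231]
AᵀP(A−BK) = [1.2348 -0.2308; -0.2308 0.0577]
P' = Q + AᵀP(A−BK) = [19.4848 5.7692; 5.7692 2.3077]
tr(P') = 21.7925

0.2318 -0.0385 0.5914 -0.1154
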